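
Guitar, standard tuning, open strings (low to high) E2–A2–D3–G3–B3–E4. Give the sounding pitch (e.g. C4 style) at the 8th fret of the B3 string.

G4

The open B3 string plus 8 semitones: B–C–C#–D–D#–E–F–F#–G.
The walk passes from B into C once, so the octave number goes from 3 to 4.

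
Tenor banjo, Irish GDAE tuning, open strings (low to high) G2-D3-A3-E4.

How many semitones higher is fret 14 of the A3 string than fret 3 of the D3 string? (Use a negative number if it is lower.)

A3 at fret 14 → B4 (MIDI 71); D3 at fret 3 → F3 (MIDI 53).
71 − 53 = 18, so the two pitches are 18 semitones apart.

18 semitones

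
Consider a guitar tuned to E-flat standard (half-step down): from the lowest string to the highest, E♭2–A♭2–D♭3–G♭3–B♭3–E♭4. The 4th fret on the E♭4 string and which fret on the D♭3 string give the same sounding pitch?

E♭4 at fret 4 is E♭4 + 4 semitones = G4.
The open D♭3 string is 14 semitones below the open E♭4, so the same pitch on the D♭3 string lies at fret 4 + 14 = 18.

18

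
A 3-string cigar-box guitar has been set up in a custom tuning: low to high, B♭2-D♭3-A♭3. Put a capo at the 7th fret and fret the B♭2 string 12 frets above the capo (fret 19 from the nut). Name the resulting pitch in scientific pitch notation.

F4

The capo raises the open B♭2 by 7 semitones to F3; fretting 12 more gives B♭2 + 7 + 12 = B♭2 + 19 semitones = F4.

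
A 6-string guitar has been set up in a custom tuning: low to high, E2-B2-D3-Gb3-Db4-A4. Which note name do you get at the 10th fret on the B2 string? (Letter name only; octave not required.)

A

Each fret is one semitone, so B2 + 10 = A.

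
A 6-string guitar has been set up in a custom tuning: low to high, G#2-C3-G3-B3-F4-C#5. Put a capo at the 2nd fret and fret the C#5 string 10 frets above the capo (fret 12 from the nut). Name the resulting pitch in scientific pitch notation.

C#6

The capo raises the open C#5 by 2 semitones to D#5; fretting 10 more gives C#5 + 2 + 10 = C#5 + 12 semitones = C#6.
(Also written Db.)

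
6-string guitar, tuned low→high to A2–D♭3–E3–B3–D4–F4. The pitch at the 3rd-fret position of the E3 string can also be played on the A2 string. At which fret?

10

E3 at fret 3 is E3 + 3 semitones = G3.
The open A2 string is 7 semitones below the open E3, so the same pitch on the A2 string lies at fret 3 + 7 = 10.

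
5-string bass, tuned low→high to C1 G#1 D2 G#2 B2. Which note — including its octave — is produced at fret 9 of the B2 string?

Each fret is one semitone, so B2 + 9 = G#3.
(Equivalently spelled Ab3.)

G#3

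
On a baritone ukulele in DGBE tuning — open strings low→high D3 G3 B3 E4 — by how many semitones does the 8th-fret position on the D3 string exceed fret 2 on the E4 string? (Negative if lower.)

D3 at fret 8 → A#3 (MIDI 58); E4 at fret 2 → F#4 (MIDI 66).
58 − 66 = -8, so the two pitches are 8 semitones apart.

-8 semitones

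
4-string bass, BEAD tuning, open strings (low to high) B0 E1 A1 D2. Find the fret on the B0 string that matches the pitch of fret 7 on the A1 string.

Fret 7 on A1 is MIDI 33 + 7 = 40 (E2). On the B0 string (open MIDI 23), that pitch is 40 − 23 = fret 17.

17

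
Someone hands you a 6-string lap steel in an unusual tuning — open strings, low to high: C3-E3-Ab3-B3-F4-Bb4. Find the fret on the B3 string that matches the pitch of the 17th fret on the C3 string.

Fret 17 on C3 is MIDI 48 + 17 = 65 (F4). On the B3 string (open MIDI 59), that pitch is 65 − 59 = fret 6.

6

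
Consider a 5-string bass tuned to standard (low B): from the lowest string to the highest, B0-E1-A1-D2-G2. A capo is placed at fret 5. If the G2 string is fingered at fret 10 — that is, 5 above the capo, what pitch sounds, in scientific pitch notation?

F3

The capo raises the open G2 by 5 semitones to C3; fretting 5 more gives G2 + 5 + 5 = G2 + 10 semitones = F3.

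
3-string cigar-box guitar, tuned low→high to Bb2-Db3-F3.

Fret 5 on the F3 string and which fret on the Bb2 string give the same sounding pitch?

F3 at fret 5 is F3 + 5 semitones = Bb3.
The open Bb2 string is 7 semitones below the open F3, so the same pitch on the Bb2 string lies at fret 5 + 7 = 12.

12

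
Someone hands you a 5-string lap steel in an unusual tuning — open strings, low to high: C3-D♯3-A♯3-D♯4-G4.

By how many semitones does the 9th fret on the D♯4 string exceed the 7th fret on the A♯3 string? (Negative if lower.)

7 semitones

D♯4 at fret 9 → C5 (MIDI 72); A♯3 at fret 7 → F4 (MIDI 65).
72 − 65 = 7, so the two pitches are 7 semitones apart.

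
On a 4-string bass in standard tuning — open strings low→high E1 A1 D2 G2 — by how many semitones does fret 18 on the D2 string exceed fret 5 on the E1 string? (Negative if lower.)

D2 at fret 18 → G♯3 (MIDI 56); E1 at fret 5 → A1 (MIDI 33).
56 − 33 = 23, so the two pitches are 23 semitones apart.

23 semitones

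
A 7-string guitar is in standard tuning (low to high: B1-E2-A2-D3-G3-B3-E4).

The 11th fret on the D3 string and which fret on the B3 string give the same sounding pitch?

2

D3 at fret 11 is D3 + 11 semitones = C#4.
The open B3 string is 9 semitones above the open D3, so the same pitch on the B3 string lies at fret 11 − 9 = 2.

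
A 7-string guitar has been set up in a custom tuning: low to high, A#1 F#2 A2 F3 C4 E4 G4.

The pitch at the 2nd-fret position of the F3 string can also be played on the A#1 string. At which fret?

21

F3 at fret 2 is F3 + 2 semitones = G3.
The open A#1 string is 19 semitones below the open F3, so the same pitch on the A#1 string lies at fret 2 + 19 = 21.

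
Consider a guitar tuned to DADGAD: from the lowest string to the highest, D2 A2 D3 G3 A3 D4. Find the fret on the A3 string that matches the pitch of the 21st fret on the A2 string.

Fret 21 on A2 is MIDI 45 + 21 = 66 (F#4). On the A3 string (open MIDI 57), that pitch is 66 − 57 = fret 9.

9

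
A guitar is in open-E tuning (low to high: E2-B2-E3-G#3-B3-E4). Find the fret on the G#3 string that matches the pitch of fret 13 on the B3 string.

B3 at fret 13 is B3 + 13 semitones = C5.
The open G#3 string is 3 semitones below the open B3, so the same pitch on the G#3 string lies at fret 13 + 3 = 16.

16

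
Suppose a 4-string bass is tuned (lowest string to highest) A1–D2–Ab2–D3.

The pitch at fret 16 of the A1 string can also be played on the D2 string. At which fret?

11

A1 at fret 16 is A1 + 16 semitones = Db3.
The open D2 string is 5 semitones above the open A1, so the same pitch on the D2 string lies at fret 16 − 5 = 11.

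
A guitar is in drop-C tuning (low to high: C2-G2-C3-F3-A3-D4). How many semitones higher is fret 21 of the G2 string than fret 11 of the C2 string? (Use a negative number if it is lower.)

G2 at fret 21 → E4 (MIDI 64); C2 at fret 11 → B2 (MIDI 47).
64 − 47 = 17, so the two pitches are 17 semitones apart.

17 semitones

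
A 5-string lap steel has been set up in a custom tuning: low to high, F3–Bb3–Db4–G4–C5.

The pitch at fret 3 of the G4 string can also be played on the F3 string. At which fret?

17

Fret 3 on G4 is MIDI 67 + 3 = 70 (Bb4). On the F3 string (open MIDI 53), that pitch is 70 − 53 = fret 17.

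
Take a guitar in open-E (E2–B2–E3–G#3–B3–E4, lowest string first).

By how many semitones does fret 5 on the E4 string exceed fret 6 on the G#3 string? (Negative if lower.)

E4 at fret 5 → A4 (MIDI 69); G#3 at fret 6 → D4 (MIDI 62).
69 − 62 = 7, so the two pitches are 7 semitones apart.

7 semitones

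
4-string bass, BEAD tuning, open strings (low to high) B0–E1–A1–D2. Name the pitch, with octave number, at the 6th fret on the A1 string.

The open A1 string plus 6 semitones: A–A#–B–C–C#–D–D#.
The walk passes from B into C once, so the octave number goes from 1 to 2.

D#2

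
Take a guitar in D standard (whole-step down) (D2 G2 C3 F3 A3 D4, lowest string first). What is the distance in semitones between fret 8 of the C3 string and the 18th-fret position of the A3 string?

C3 at fret 8 → G♯3 (MIDI 56); A3 at fret 18 → D♯5 (MIDI 75).
56 − 75 = -19, so the two pitches are 19 semitones apart, with D♯5 the higher.

19 semitones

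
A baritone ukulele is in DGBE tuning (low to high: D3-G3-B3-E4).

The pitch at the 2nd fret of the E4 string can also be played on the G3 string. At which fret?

Fret 2 on E4 is MIDI 64 + 2 = 66 (F♯4). On the G3 string (open MIDI 55), that pitch is 66 − 55 = fret 11.

11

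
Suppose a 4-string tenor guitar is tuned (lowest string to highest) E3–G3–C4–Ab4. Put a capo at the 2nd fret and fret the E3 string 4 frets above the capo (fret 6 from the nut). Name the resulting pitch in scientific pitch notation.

The capo raises the open E3 by 2 semitones to Gb3; fretting 4 more gives E3 + 2 + 4 = E3 + 6 semitones = Bb3.
(Also written A#.)

Bb3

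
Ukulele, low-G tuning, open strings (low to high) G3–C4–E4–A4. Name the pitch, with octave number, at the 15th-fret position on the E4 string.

G5

E4 is MIDI 64. Adding 15 gives 79, which is G5.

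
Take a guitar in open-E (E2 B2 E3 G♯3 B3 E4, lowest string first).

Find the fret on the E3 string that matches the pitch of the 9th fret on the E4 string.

21

Fret 9 on E4 is MIDI 64 + 9 = 73 (C♯5). On the E3 string (open MIDI 52), that pitch is 73 − 52 = fret 21.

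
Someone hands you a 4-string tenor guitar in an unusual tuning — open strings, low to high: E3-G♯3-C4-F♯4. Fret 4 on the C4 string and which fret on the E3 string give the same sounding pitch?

Fret 4 on C4 is MIDI 60 + 4 = 64 (E4). On the E3 string (open MIDI 52), that pitch is 64 − 52 = fret 12.

12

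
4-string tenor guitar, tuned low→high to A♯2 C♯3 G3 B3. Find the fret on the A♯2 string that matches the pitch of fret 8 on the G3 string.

Fret 8 on G3 is MIDI 55 + 8 = 63 (D♯4). On the A♯2 string (open MIDI 46), that pitch is 63 − 46 = fret 17.

17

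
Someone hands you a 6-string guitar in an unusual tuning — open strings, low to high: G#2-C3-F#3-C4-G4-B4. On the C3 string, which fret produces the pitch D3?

D3 is 2 semitones above the open C3 (C–C#–D), so it sits at fret 2.

2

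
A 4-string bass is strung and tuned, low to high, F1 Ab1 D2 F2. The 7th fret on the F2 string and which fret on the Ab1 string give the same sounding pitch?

16

F2 at fret 7 is F2 + 7 semitones = C3.
The open Ab1 string is 9 semitones below the open F2, so the same pitch on the Ab1 string lies at fret 7 + 9 = 16.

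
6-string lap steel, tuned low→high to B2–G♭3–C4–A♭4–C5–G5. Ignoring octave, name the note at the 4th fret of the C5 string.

Each fret is one semitone, so C5 + 4 = E.

E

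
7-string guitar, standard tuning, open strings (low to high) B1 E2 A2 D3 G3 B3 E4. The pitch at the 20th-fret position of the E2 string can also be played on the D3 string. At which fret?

10

Fret 20 on E2 is MIDI 40 + 20 = 60 (C4). On the D3 string (open MIDI 50), that pitch is 60 − 50 = fret 10.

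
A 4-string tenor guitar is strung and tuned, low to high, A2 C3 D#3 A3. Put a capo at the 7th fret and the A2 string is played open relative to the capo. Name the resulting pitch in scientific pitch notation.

The capo raises the open A2 by 7 semitones to E3; fretting 0 more gives A2 + 7 + 0 = A2 + 7 semitones = E3.

E3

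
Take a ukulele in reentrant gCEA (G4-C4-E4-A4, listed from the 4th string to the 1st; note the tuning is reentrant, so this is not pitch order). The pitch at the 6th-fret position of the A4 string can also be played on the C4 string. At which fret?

A4 at fret 6 is A4 + 6 semitones = D♯5.
The open C4 string is 9 semitones below the open A4, so the same pitch on the C4 string lies at fret 6 + 9 = 15.

15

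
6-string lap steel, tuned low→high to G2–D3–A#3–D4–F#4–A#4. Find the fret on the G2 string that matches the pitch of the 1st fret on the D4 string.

D4 at fret 1 is D4 + 1 semitone = D#4.
The open G2 string is 19 semitones below the open D4, so the same pitch on the G2 string lies at fret 1 + 19 = 20.

20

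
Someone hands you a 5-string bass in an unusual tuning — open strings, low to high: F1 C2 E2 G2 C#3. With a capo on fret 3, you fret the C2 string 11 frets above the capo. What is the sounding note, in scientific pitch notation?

D3

The capo raises the open C2 by 3 semitones to D#2; fretting 11 more gives C2 + 3 + 11 = C2 + 14 semitones = D3.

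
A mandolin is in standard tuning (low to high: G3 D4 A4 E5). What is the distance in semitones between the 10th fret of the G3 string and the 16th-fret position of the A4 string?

20 semitones

G3 at fret 10 → F4 (MIDI 65); A4 at fret 16 → C♯6 (MIDI 85).
65 − 85 = -20, so the two pitches are 20 semitones apart, with C♯6 the higher.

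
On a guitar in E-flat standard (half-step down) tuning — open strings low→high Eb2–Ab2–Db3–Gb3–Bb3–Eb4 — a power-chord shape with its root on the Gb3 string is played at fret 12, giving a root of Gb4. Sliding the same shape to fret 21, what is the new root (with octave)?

Moving from fret 12 to fret 21 shifts the root by 9 semitones.
Gb4 up 9 semitones is Eb5.

Eb5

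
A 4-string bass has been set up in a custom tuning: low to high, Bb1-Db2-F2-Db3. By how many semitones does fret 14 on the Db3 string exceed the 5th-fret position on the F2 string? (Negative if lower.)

Db3 at fret 14 → Eb4 (MIDI 63); F2 at fret 5 → Bb2 (MIDI 46).
63 − 46 = 17, so the two pitches are 17 semitones apart.

17 semitones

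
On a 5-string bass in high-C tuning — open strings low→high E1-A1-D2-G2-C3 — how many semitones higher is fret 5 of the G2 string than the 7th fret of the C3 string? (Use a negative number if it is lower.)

G2 at fret 5 → C3 (MIDI 48); C3 at fret 7 → G3 (MIDI 55).
48 − 55 = -7, so the two pitches are 7 semitones apart.

-7 semitones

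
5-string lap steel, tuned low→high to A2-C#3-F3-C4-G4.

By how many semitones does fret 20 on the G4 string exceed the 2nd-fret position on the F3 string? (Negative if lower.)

G4 at fret 20 → D#6 (MIDI 87); F3 at fret 2 → G3 (MIDI 55).
87 − 55 = 32, so the two pitches are 32 semitones apart.

32 semitones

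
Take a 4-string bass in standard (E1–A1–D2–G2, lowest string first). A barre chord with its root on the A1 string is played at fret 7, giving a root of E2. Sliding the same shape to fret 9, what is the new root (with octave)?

Moving from fret 7 to fret 9 shifts the root by 2 semitones.
E2 up 2 semitones is F♯2.

F♯2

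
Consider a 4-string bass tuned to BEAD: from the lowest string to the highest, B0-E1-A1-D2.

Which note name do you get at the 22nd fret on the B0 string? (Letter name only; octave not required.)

A

The open B0 string plus 22 semitones: B–C–C#–D–…–G–G#–A.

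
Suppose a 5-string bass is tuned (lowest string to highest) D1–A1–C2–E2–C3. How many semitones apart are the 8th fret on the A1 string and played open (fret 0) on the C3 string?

7 semitones

A1 at fret 8 → F2 (MIDI 41); C3 at fret 0 → C3 (MIDI 48).
41 − 48 = -7, so the two pitches are 7 semitones apart, with C3 the higher.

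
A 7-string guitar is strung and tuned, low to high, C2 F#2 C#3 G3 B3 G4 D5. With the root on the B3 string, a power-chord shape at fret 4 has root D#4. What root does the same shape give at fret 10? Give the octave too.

Moving from fret 4 to fret 10 shifts the root by 6 semitones.
D#4 up 6 semitones is A4.

A4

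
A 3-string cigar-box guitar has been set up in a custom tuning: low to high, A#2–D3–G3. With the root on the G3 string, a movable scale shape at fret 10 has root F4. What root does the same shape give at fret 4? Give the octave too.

Moving from fret 10 to fret 4 shifts the root by -6 semitones.
F4 down 6 semitones is B3.

B3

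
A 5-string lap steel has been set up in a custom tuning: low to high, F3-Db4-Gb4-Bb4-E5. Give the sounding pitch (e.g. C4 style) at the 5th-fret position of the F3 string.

Each fret is one semitone, so F3 + 5 = Bb3.
(Equivalently spelled A#3.)

Bb3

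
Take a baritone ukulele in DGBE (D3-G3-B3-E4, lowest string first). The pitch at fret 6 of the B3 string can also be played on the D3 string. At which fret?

B3 at fret 6 is B3 + 6 semitones = F4.
The open D3 string is 9 semitones below the open B3, so the same pitch on the D3 string lies at fret 6 + 9 = 15.

15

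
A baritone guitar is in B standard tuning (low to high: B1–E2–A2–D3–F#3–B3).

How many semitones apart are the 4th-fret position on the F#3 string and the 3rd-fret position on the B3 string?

4 semitones

F#3 at fret 4 → A#3 (MIDI 58); B3 at fret 3 → D4 (MIDI 62).
58 − 62 = -4, so the two pitches are 4 semitones apart, with D4 the higher.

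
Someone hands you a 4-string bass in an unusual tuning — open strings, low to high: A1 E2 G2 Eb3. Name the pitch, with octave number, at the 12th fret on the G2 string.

G3

The open G2 string plus 12 semitones: G–Ab–A–Bb–…–F–Gb–G.
The walk passes from B into C once, so the octave number goes from 2 to 3.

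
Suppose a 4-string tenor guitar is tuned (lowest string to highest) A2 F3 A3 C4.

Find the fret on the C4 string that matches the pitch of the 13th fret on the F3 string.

F3 at fret 13 is F3 + 13 semitones = F#4.
The open C4 string is 7 semitones above the open F3, so the same pitch on the C4 string lies at fret 13 − 7 = 6.

6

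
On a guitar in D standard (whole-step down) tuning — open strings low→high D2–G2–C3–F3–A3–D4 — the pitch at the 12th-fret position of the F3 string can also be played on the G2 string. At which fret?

Fret 12 on F3 is MIDI 53 + 12 = 65 (F4). On the G2 string (open MIDI 43), that pitch is 65 − 43 = fret 22.

22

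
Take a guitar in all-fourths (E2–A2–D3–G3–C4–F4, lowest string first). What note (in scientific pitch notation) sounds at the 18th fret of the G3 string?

C♯5

Each fret is one semitone, so G3 + 18 = C♯5.
(Equivalently spelled D♭5.)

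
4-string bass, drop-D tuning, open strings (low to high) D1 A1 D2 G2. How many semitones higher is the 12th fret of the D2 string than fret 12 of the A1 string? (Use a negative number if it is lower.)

D2 at fret 12 → D3 (MIDI 50); A1 at fret 12 → A2 (MIDI 45).
50 − 45 = 5, so the two pitches are 5 semitones apart.

5 semitones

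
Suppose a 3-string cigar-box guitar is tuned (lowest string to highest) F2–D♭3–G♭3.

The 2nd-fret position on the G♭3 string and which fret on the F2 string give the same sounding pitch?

15

Fret 2 on G♭3 is MIDI 54 + 2 = 56 (A♭3). On the F2 string (open MIDI 41), that pitch is 56 − 41 = fret 15.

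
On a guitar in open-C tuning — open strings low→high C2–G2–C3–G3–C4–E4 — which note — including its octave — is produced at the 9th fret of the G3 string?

E4

G3 is MIDI 55. Adding 9 gives 64, which is E4.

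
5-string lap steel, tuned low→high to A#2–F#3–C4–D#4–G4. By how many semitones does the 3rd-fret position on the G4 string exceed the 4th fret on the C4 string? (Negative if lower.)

G4 at fret 3 → A#4 (MIDI 70); C4 at fret 4 → E4 (MIDI 64).
70 − 64 = 6, so the two pitches are 6 semitones apart.

6 semitones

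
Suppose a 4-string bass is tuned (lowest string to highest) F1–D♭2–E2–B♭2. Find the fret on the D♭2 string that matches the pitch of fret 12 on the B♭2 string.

21

B♭2 at fret 12 is B♭2 + 12 semitones = B♭3.
The open D♭2 string is 9 semitones below the open B♭2, so the same pitch on the D♭2 string lies at fret 12 + 9 = 21.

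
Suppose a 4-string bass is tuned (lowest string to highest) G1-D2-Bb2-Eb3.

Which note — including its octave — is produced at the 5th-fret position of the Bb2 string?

The open Bb2 string plus 5 semitones: Bb–B–C–Db–D–Eb.
The walk passes from B into C once, so the octave number goes from 2 to 3.
(Equivalently spelled D#3.)

Eb3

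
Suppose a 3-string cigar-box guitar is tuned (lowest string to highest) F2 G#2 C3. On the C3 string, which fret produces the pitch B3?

11

B3 is 11 semitones above the open C3 (C–C#–D–D#–…–A–A#–B), so it sits at fret 11.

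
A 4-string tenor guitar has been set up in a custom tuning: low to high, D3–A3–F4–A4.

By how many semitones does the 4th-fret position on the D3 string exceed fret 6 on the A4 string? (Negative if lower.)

-21 semitones

D3 at fret 4 → F#3 (MIDI 54); A4 at fret 6 → D#5 (MIDI 75).
54 − 75 = -21, so the two pitches are 21 semitones apart.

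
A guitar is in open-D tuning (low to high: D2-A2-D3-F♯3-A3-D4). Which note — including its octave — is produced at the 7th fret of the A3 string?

The open A3 string plus 7 semitones: A–A#–B–C–C#–D–D#–E.
The walk passes from B into C once, so the octave number goes from 3 to 4.

E4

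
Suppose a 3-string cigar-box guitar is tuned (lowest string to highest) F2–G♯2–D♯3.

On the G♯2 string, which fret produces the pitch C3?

4

C3 is 4 semitones above the open G♯2 (G#–A–A#–B–C), so it sits at fret 4.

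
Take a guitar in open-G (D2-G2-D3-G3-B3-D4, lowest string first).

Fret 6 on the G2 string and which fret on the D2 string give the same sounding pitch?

Fret 6 on G2 is MIDI 43 + 6 = 49 (C#3). On the D2 string (open MIDI 38), that pitch is 49 − 38 = fret 11.

11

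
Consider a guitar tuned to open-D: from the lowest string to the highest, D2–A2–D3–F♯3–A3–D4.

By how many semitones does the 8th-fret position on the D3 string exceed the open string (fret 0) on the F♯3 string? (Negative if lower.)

D3 at fret 8 → A♯3 (MIDI 58); F♯3 at fret 0 → F♯3 (MIDI 54).
58 − 54 = 4, so the two pitches are 4 semitones apart.

4 semitones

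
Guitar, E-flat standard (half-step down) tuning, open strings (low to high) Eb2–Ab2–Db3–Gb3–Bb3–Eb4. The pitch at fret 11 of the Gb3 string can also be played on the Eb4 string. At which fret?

Gb3 at fret 11 is Gb3 + 11 semitones = F4.
The open Eb4 string is 9 semitones above the open Gb3, so the same pitch on the Eb4 string lies at fret 11 − 9 = 2.

2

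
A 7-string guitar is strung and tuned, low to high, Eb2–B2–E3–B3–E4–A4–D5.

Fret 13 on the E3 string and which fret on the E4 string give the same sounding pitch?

E3 at fret 13 is E3 + 13 semitones = F4.
The open E4 string is 12 semitones above the open E3, so the same pitch on the E4 string lies at fret 13 − 12 = 1.

1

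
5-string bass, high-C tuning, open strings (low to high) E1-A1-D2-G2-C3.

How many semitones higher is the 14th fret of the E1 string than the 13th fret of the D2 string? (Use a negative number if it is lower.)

-9 semitones

E1 at fret 14 → F#2 (MIDI 42); D2 at fret 13 → D#3 (MIDI 51).
42 − 51 = -9, so the two pitches are 9 semitones apart.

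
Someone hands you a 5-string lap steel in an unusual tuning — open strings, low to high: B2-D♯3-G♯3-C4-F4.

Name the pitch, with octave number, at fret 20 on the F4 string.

C♯6

Each fret is one semitone, so F4 + 20 = C♯6.
(Equivalently spelled D♭6.)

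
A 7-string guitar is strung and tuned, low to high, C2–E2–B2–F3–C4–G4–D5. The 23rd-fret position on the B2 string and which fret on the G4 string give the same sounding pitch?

3

Fret 23 on B2 is MIDI 47 + 23 = 70 (A#4). On the G4 string (open MIDI 67), that pitch is 70 − 67 = fret 3.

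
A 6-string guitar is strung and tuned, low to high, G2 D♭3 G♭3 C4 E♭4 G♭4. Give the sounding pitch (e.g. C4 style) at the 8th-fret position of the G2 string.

The open G2 string plus 8 semitones: G–Ab–A–Bb–B–C–Db–D–Eb.
The walk passes from B into C once, so the octave number goes from 2 to 3.

E♭3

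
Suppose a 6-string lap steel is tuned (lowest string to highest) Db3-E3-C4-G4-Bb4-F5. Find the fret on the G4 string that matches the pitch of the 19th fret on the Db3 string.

1

Db3 at fret 19 is Db3 + 19 semitones = Ab4.
The open G4 string is 18 semitones above the open Db3, so the same pitch on the G4 string lies at fret 19 − 18 = 1.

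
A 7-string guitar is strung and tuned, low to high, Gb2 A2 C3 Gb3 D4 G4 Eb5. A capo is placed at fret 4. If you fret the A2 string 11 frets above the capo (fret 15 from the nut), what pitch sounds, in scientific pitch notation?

The capo raises the open A2 by 4 semitones to Db3; fretting 11 more gives A2 + 4 + 11 = A2 + 15 semitones = C4.

C4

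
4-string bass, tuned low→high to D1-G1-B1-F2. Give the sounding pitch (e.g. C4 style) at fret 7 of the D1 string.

The open D1 string plus 7 semitones: D–Eb–E–F–Gb–G–Ab–A.
No B→C boundary is crossed, so the octave stays at 1.

A1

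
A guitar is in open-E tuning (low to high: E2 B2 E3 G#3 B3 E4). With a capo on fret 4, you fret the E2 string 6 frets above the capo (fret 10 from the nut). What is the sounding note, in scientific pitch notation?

The capo raises the open E2 by 4 semitones to G#2; fretting 6 more gives E2 + 4 + 6 = E2 + 10 semitones = D3.

D3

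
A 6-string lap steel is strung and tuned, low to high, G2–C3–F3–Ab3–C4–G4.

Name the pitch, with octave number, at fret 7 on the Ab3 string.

Eb4

Ab3 is MIDI 56. Adding 7 gives 63, which is Eb4.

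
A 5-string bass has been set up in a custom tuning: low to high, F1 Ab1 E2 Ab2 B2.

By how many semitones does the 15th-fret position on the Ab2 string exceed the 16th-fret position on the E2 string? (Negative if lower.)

Ab2 at fret 15 → B3 (MIDI 59); E2 at fret 16 → Ab3 (MIDI 56).
59 − 56 = 3, so the two pitches are 3 semitones apart.

3 semitones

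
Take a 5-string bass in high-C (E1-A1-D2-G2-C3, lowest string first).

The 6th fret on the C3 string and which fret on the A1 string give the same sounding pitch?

21

C3 at fret 6 is C3 + 6 semitones = F#3.
The open A1 string is 15 semitones below the open C3, so the same pitch on the A1 string lies at fret 6 + 15 = 21.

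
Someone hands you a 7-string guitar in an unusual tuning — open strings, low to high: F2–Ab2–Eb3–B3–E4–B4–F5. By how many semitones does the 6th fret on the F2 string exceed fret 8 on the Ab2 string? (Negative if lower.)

-5 semitones

F2 at fret 6 → B2 (MIDI 47); Ab2 at fret 8 → E3 (MIDI 52).
47 − 52 = -5, so the two pitches are 5 semitones apart.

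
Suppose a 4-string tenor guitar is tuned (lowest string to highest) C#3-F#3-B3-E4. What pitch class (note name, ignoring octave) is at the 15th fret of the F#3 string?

Each fret is one semitone, so F#3 + 15 = A.

A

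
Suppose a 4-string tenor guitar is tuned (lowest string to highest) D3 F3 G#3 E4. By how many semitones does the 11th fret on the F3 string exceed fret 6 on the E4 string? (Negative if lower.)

-6 semitones

F3 at fret 11 → E4 (MIDI 64); E4 at fret 6 → A#4 (MIDI 70).
64 − 70 = -6, so the two pitches are 6 semitones apart.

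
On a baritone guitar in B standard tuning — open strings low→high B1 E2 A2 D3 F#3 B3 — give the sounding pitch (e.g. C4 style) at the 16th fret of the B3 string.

D#5

Each fret is one semitone, so B3 + 16 = D#5.
(Equivalently spelled Eb5.)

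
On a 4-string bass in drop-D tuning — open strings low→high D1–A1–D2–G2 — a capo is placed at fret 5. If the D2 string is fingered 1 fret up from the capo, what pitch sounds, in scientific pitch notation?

The capo raises the open D2 by 5 semitones to G2; fretting 1 more gives D2 + 5 + 1 = D2 + 6 semitones = G#2.

G#2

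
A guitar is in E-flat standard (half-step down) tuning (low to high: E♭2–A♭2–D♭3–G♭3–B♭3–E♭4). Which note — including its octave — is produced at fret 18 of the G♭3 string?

C5

Each fret is one semitone, so G♭3 + 18 = C5.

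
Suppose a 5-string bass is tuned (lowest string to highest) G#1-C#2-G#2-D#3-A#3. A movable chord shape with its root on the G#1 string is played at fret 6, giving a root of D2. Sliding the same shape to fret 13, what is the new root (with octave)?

A2

Moving from fret 6 to fret 13 shifts the root by 7 semitones.
D2 up 7 semitones is A2.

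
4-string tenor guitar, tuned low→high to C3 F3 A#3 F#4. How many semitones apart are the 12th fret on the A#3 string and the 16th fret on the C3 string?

A#3 at fret 12 → A#4 (MIDI 70); C3 at fret 16 → E4 (MIDI 64).
70 − 64 = 6, so the two pitches are 6 semitones apart, with A#4 the higher.

6 semitones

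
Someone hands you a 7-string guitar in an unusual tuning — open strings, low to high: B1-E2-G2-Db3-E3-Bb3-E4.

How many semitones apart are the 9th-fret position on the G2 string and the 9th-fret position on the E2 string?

G2 at fret 9 → E3 (MIDI 52); E2 at fret 9 → Db3 (MIDI 49).
52 − 49 = 3, so the two pitches are 3 semitones apart, with E3 the higher.

3 semitones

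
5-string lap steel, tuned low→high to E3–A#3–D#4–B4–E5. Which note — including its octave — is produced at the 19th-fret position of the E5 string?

Each fret is one semitone, so E5 + 19 = B6.

B6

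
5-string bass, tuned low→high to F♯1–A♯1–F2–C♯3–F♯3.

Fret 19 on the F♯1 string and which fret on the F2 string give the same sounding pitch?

8

F♯1 at fret 19 is F♯1 + 19 semitones = C♯3.
The open F2 string is 11 semitones above the open F♯1, so the same pitch on the F2 string lies at fret 19 − 11 = 8.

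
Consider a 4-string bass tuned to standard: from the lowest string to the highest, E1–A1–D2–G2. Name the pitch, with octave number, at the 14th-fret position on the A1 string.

B2

The open A1 string plus 14 semitones: A–A#–B–C–…–A–A#–B.
The walk passes from B into C once, so the octave number goes from 1 to 2.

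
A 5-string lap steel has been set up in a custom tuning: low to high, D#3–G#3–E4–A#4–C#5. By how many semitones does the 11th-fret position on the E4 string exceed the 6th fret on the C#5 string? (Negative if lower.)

E4 at fret 11 → D#5 (MIDI 75); C#5 at fret 6 → G5 (MIDI 79).
75 − 79 = -4, so the two pitches are 4 semitones apart.

-4 semitones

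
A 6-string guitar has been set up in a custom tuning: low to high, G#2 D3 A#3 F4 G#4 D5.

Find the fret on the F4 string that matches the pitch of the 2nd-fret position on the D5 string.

D5 at fret 2 is D5 + 2 semitones = E5.
The open F4 string is 9 semitones below the open D5, so the same pitch on the F4 string lies at fret 2 + 9 = 11.

11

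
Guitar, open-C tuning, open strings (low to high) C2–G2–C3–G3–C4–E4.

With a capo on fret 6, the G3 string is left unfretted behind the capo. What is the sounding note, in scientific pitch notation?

C#4

The capo raises the open G3 by 6 semitones to C#4; fretting 0 more gives G3 + 6 + 0 = G3 + 6 semitones = C#4.
(Also written Db.)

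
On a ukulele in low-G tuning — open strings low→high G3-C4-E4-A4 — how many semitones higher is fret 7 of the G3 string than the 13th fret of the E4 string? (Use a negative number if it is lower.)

-15 semitones

G3 at fret 7 → D4 (MIDI 62); E4 at fret 13 → F5 (MIDI 77).
62 − 77 = -15, so the two pitches are 15 semitones apart.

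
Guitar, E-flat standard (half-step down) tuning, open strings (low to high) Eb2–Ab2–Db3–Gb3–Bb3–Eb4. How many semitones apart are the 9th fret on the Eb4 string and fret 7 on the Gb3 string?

11 semitones

Eb4 at fret 9 → C5 (MIDI 72); Gb3 at fret 7 → Db4 (MIDI 61).
72 − 61 = 11, so the two pitches are 11 semitones apart, with C5 the higher.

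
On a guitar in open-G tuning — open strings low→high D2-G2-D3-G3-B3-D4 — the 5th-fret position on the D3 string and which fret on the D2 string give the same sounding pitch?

17

D3 at fret 5 is D3 + 5 semitones = G3.
The open D2 string is 12 semitones below the open D3, so the same pitch on the D2 string lies at fret 5 + 12 = 17.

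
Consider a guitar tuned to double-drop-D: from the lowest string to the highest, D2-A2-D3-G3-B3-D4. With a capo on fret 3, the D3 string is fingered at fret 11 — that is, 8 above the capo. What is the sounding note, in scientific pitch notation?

The capo raises the open D3 by 3 semitones to F3; fretting 8 more gives D3 + 3 + 8 = D3 + 11 semitones = C#4.
(Also written Db.)

C#4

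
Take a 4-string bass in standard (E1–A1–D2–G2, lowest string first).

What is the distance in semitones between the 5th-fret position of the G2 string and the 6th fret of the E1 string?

14 semitones

G2 at fret 5 → C3 (MIDI 48); E1 at fret 6 → A#1 (MIDI 34).
48 − 34 = 14, so the two pitches are 14 semitones apart, with C3 the higher.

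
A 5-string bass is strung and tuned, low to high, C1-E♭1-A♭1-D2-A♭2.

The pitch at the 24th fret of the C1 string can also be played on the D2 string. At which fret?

10

Fret 24 on C1 is MIDI 24 + 24 = 48 (C3). On the D2 string (open MIDI 38), that pitch is 48 − 38 = fret 10.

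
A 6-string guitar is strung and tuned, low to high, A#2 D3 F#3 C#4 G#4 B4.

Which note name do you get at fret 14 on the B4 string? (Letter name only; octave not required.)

C#

Each fret is one semitone, so B4 + 14 = C#.
(Equivalently spelled Db.)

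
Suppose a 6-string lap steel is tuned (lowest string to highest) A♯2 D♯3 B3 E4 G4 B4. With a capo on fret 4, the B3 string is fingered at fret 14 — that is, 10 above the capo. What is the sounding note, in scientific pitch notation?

C♯5

The capo raises the open B3 by 4 semitones to D♯4; fretting 10 more gives B3 + 4 + 10 = B3 + 14 semitones = C♯5.
(Also written D♭.)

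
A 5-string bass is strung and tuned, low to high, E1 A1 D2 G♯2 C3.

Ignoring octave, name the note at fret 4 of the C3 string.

C3 is MIDI 48. Adding 4 gives 52; 52 mod 12 = 4, i.e. E.

E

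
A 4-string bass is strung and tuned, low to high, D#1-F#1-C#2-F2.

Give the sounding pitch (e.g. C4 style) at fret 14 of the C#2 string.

D#3

The open C#2 string plus 14 semitones: C#–D–D#–E–…–C#–D–D#.
The walk passes from B into C once, so the octave number goes from 2 to 3.
(Equivalently spelled Eb3.)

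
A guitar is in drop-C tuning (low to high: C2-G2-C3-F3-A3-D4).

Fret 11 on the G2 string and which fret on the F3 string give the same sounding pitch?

1

G2 at fret 11 is G2 + 11 semitones = F♯3.
The open F3 string is 10 semitones above the open G2, so the same pitch on the F3 string lies at fret 11 − 10 = 1.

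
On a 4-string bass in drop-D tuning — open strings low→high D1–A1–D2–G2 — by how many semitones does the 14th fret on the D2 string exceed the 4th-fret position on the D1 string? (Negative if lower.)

D2 at fret 14 → E3 (MIDI 52); D1 at fret 4 → F♯1 (MIDI 30).
52 − 30 = 22, so the two pitches are 22 semitones apart.

22 semitones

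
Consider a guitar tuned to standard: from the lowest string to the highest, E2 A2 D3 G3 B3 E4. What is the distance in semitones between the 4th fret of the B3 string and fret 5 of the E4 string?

6 semitones

B3 at fret 4 → D#4 (MIDI 63); E4 at fret 5 → A4 (MIDI 69).
63 − 69 = -6, so the two pitches are 6 semitones apart, with A4 the higher.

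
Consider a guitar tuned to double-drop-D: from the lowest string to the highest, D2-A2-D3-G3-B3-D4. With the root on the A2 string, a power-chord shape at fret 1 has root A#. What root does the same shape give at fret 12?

Moving from fret 1 to fret 12 shifts the root by 11 semitones.
A# up 11 semitones is A.

A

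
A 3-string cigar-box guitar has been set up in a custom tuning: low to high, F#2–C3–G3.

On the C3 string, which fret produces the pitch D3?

2

D3 is 2 semitones above the open C3 (C–C#–D), so it sits at fret 2.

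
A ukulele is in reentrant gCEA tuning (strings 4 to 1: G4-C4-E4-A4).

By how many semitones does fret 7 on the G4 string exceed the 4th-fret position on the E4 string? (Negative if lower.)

6 semitones

G4 at fret 7 → D5 (MIDI 74); E4 at fret 4 → G♯4 (MIDI 68).
74 − 68 = 6, so the two pitches are 6 semitones apart.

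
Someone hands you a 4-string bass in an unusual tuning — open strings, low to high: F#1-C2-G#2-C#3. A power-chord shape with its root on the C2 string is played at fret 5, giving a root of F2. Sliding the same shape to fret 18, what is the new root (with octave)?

F#3

Moving from fret 5 to fret 18 shifts the root by 13 semitones.
F2 up 13 semitones is F#3.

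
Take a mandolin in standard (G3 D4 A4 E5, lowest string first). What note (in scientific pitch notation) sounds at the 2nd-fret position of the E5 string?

F#5

The open E5 string plus 2 semitones: E–F–F#.
No B→C boundary is crossed, so the octave stays at 5.
(Equivalently spelled Gb5.)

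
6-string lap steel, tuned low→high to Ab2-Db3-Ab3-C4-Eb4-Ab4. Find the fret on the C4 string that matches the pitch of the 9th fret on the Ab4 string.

17

Ab4 at fret 9 is Ab4 + 9 semitones = F5.
The open C4 string is 8 semitones below the open Ab4, so the same pitch on the C4 string lies at fret 9 + 8 = 17.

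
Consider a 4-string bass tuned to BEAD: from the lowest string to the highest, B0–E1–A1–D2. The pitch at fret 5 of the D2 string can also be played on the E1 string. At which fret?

15

Fret 5 on D2 is MIDI 38 + 5 = 43 (G2). On the E1 string (open MIDI 28), that pitch is 43 − 28 = fret 15.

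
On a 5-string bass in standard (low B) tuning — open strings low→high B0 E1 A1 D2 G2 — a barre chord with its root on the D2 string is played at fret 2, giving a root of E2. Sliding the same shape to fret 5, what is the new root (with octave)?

G2

Moving from fret 2 to fret 5 shifts the root by 3 semitones.
E2 up 3 semitones is G2.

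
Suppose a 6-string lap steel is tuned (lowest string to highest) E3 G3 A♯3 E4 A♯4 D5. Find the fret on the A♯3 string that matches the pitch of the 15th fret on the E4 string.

Fret 15 on E4 is MIDI 64 + 15 = 79 (G5). On the A♯3 string (open MIDI 58), that pitch is 79 − 58 = fret 21.

21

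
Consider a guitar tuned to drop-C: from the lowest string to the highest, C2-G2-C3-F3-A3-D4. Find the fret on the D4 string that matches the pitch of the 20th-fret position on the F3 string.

11

F3 at fret 20 is F3 + 20 semitones = C#5.
The open D4 string is 9 semitones above the open F3, so the same pitch on the D4 string lies at fret 20 − 9 = 11.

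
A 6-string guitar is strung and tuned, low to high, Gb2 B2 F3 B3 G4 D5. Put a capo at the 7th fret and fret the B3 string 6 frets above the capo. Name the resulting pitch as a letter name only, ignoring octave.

C

The capo raises the open B3 by 7 semitones to Gb4; fretting 6 more gives B3 + 7 + 6 = B3 + 13 semitones, landing on C.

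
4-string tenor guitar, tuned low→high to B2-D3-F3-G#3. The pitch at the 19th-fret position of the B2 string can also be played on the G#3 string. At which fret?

B2 at fret 19 is B2 + 19 semitones = F#4.
The open G#3 string is 9 semitones above the open B2, so the same pitch on the G#3 string lies at fret 19 − 9 = 10.

10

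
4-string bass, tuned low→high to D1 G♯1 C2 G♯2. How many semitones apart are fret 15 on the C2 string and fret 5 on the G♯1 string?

C2 at fret 15 → D♯3 (MIDI 51); G♯1 at fret 5 → C♯2 (MIDI 37).
51 − 37 = 14, so the two pitches are 14 semitones apart, with D♯3 the higher.

14 semitones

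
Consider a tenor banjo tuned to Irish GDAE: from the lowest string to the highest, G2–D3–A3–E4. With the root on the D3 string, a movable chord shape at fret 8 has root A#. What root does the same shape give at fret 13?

D#

Moving from fret 8 to fret 13 shifts the root by 5 semitones.
A# up 5 semitones is D#.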